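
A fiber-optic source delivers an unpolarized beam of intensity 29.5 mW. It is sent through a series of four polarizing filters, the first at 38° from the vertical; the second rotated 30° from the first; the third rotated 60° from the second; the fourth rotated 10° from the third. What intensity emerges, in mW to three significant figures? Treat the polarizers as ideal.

Unpolarized light through the first polarizer → I₁ = 29.5 mW/2 = 14.75 mW, polarized at 38°.
I₂ = I₁ · cos²(30°) = 14.75 · 0.75 = 11.06 mW.
I₃ = I₂ · cos²(60°) = 11.06 · 0.25 = 2.766 mW.
I₄ = I₃ · cos²(10°) = 2.766 · 0.9698 = 2.682 mW.

I ≈ 2.68 mW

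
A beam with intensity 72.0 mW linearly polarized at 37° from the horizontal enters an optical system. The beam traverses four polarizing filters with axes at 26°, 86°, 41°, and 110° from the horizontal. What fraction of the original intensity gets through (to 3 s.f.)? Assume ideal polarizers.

I/I₀ ≈ 0.0155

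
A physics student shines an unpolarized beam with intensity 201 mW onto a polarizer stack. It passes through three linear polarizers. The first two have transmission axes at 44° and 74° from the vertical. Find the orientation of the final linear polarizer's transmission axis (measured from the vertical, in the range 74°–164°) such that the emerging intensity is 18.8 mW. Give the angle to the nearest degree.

Unpolarized light through the first polarizer → I₁ = ½ I₀, now polarized at 44°.
I₂ = I₁ cos²(74° − 44°) = 0.5 I₀ · cos²(30°) = 0.375 I₀.
Target fraction: 18.8 / 201 mW = 0.09353 of I₀.
Need I₃/I₀ = 0.09353, so cos²(θ − 74°) = 0.09353 / 0.375 = 0.2494.
θ − 74° = arccos(√0.2494) = 60.0°, giving θ ≈ 74 + 60.0 = 134.0°.

θ ≈ 134°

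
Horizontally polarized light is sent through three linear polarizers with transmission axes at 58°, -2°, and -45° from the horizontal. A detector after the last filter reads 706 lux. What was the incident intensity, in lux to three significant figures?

I₀ ≈ 1.88e4 lux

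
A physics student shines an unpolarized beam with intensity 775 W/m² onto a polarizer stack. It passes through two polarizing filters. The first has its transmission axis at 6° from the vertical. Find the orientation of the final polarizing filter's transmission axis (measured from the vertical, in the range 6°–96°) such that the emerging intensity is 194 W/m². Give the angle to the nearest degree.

Unpolarized light through the first polarizer → I₁ = ½ I₀, now polarized at 6°.
Target fraction: 194 / 775 W/m² = 0.2503 of I₀.
Need I₂/I₀ = 0.2503, so cos²(θ − 6°) = 0.2503 / 0.5 = 0.5006.
θ − 6° = arccos(√0.5006) = 45.0°, giving θ ≈ 6 + 45.0 = 51.0°.

θ ≈ 51°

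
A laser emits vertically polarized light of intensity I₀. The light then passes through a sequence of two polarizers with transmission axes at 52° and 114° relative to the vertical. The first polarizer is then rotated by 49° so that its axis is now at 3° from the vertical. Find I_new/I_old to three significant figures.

Before rotation:
I₁ = I₀ cos²(52° − 0°) = I₀ cos²(52°) = 0.379 I₀.
I₂ = I₁ cos²(114° − 52°) = 0.379 I₀ · cos²(62°) = 0.08354 I₀.
After rotation:
I₁ = I₀ cos²(3° − 0°) = I₀ cos²(3°) = 0.9973 I₀.
Angle between axes 1 and 2: 69°. I₂ = 0.9973 I₀ · cos²(69°) = 0.1281 I₀.
Ratio = 0.1281 / 0.08354 = 1.533.

I_new/I_old ≈ 1.53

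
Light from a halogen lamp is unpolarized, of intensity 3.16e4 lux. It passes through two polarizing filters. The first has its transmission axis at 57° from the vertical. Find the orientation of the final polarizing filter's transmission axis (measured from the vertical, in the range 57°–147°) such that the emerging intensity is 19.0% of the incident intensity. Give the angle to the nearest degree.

θ ≈ 109°

Unpolarized light through the first polarizer → I₁ = ½ I₀, now polarized at 57°.
Need I₂/I₀ = 0.19, so cos²(θ − 57°) = 0.19 / 0.5 = 0.38.
θ − 57° = arccos(√0.38) = 51.9°, giving θ ≈ 57 + 51.9 = 108.9°.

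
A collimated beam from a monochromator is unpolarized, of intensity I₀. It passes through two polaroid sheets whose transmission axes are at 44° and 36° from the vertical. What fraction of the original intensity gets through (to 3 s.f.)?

Unpolarized light through the first polarizer → I₁ = ½ I₀, now polarized at 44°.
I₂ = I₁ cos²(36° − 44°) = 0.5 I₀ · cos²(8°) = 0.4903 I₀.
Transmitted fraction = 0.4903.

≈ 0.490 I₀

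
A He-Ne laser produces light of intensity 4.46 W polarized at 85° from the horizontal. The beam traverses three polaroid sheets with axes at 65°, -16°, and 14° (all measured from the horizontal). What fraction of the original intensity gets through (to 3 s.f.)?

I₁ = 4.46 W · cos²(20°) = 3.938 W.
I₂ = I₁ · cos²(81°) = 3.938 · 0.02447 = 0.09638 W.
I₃ = I₂ · cos²(30°) = 0.09638 · 0.75 = 0.07228 W.
Transmitted fraction = 0.01621.

I/I₀ ≈ 0.0162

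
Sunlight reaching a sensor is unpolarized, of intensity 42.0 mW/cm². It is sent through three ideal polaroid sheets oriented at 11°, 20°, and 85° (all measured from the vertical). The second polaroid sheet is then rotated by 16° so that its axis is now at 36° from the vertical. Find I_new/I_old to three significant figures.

I_new/I_old ≈ 2.03

Before rotation:
Unpolarized light through the first polarizer → I₁ = ½ I₀, now polarized at 11°.
I₂ = I₁ cos²(20° − 11°) = 0.5 I₀ · cos²(9°) = 0.4878 I₀.
I₃ = I₂ cos²(85° − 20°) = 0.4878 I₀ · cos²(65°) = 0.08712 I₀.
After rotation:
Unpolarized light through the first polarizer → I₁ = ½ I₀, now polarized at 11°.
I₂ = I₁ cos²(36° − 11°) = 0.5 I₀ · cos²(25°) = 0.4107 I₀.
I₃ = I₂ cos²(85° − 36°) = 0.4107 I₀ · cos²(49°) = 0.1768 I₀.
Ratio = 0.1768 / 0.08712 = 2.029.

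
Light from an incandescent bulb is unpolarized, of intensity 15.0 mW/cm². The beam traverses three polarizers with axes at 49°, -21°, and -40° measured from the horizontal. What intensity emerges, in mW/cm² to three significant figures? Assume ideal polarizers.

Unpolarized light through the first polarizer → I₁ = 15.0 mW/cm²/2 = 7.5 mW/cm², polarized at 49°.
I₂ = I₁ · cos²(70°) = 7.5 · 0.117 = 0.8773 mW/cm².
I₃ = I₂ · cos²(19°) = 0.8773 · 0.894 = 0.7843 mW/cm².

I ≈ 0.784 mW/cm²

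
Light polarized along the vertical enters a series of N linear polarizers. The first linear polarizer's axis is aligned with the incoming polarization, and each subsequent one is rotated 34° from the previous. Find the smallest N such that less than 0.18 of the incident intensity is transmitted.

N = 6

First polarizer is aligned with the polarization: full transmission.
Each further stage multiplies by cos²(34°) = 0.6873.
After N polarizers: T = 0.6873^(N−1). Require T < 0.18 ⇒ N−1 > ln(0.18)/ln(0.6873) = 4.57, so N−1 ≥ 5 and N = 6.
Check: N=6 gives T = 0.1534 < 0.18; N=5 gives T = 0.2231.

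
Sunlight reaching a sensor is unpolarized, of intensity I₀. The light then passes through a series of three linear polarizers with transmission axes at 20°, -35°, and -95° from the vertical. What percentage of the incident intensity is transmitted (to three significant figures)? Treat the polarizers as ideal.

≈ 4.11%

Unpolarized light through the first polarizer → I₁ = ½ I₀, now polarized at 20°.
I₂ = I₁ cos²(-35° − 20°) = 0.5 I₀ · cos²(55°) = 0.1645 I₀.
I₃ = I₂ cos²(-95° + 35°) = 0.1645 I₀ · cos²(60°) = 0.04112 I₀.
That is 4.112% of the incident intensity.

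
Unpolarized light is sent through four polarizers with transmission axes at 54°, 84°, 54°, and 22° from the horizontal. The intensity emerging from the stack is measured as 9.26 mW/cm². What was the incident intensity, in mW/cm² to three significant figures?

Unpolarized light through the first polarizer → I₁ = ½ I₀, now polarized at 54°.
I₂ = I₁ cos²(84° − 54°) = 0.5 I₀ · cos²(30°) = 0.375 I₀.
I₃ = I₂ cos²(54° − 84°) = 0.375 I₀ · cos²(30°) = 0.2813 I₀.
I₄ = I₃ cos²(22° − 54°) = 0.2813 I₀ · cos²(32°) = 0.2023 I₀.
So 9.26 mW/cm² = 0.2023 I₀, giving I₀ = 9.26/0.2023 = 45.78 mW/cm².

I₀ ≈ 45.8 mW/cm²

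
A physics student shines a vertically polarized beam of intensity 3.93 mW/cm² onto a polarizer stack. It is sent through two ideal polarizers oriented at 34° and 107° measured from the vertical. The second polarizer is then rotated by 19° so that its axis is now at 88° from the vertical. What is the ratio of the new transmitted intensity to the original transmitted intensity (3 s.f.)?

Before rotation:
By Malus's law, I₁ = I₀ cos²(34° − 0°) = I₀ cos²(34°) = 0.6873 I₀.
I₂ = I₁ cos²(107° − 34°) = 0.6873 I₀ · cos²(73°) = 0.05875 I₀.
After rotation:
I₁ = I₀ cos²(34° − 0°) = I₀ cos²(34°) = 0.6873 I₀.
I₂ = I₁ cos²(88° − 34°) = 0.6873 I₀ · cos²(54°) = 0.2375 I₀.
Ratio = 0.2375 / 0.05875 = 4.042.

I_new/I_old ≈ 4.04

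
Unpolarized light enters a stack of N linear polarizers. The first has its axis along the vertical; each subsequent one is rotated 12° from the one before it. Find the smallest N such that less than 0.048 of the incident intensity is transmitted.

N = 55

First polarizer halves the unpolarized light: factor 1/2.
Each further stage multiplies by cos²(12°) = 0.9568.
After N polarizers: T = 0.5·0.9568^(N−1). Require T < 0.048 ⇒ N−1 > ln(0.048/0.5)/ln(0.9568) = 53.03, so N−1 ≥ 54 and N = 55.
Check: N=55 gives T = 0.04599 < 0.048; N=54 gives T = 0.04807.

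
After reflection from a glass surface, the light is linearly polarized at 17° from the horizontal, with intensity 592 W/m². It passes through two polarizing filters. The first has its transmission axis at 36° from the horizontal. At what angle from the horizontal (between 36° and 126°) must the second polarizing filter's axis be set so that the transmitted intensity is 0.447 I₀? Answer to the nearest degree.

θ ≈ 81°

By Malus's law, I₁ = I₀ cos²(36° − 17°) = I₀ cos²(19°) = 0.894 I₀.
Need I₂/I₀ = 0.447, so cos²(θ − 36°) = 0.447 / 0.894 = 0.5.
θ − 36° = arccos(√0.5) = 45.0°, giving θ ≈ 36 + 45.0 = 81.0°.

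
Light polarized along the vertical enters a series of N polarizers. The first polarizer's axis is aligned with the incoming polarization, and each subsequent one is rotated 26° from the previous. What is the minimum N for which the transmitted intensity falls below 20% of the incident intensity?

First polarizer is aligned with the polarization: full transmission.
Each further stage multiplies by cos²(26°) = 0.8078.
After N polarizers: T = 0.8078^(N−1). Require T < 0.20 ⇒ N−1 > ln(0.20)/ln(0.8078) = 7.54, so N−1 ≥ 8 and N = 9.
Check: N=9 gives T = 0.1814 < 0.20; N=8 gives T = 0.2245.

N = 9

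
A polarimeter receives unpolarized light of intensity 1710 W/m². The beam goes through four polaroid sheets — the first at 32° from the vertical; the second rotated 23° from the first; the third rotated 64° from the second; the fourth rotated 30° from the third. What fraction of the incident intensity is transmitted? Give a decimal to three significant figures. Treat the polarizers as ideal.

Unpolarized light through the first polarizer → I₁ = 1710 W/m²/2 = 855 W/m², polarized at 32°.
I₂ = I₁ · cos²(23°) = 855 · 0.8473 = 724.5 W/m².
I₃ = I₂ · cos²(64°) = 724.5 · 0.1922 = 139.2 W/m².
I₄ = I₃ · cos²(30°) = 139.2 · 0.75 = 104.4 W/m².
Transmitted fraction = 0.06106.

I/I₀ ≈ 0.0611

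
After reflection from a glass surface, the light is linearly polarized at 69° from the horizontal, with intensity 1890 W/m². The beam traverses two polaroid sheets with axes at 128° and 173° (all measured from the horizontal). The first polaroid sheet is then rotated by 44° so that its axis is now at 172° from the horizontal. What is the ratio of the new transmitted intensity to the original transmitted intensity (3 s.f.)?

I_new/I_old ≈ 0.381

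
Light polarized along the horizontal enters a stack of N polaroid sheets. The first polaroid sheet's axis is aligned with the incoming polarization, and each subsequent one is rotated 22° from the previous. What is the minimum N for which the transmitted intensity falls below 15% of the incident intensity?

N = 14

First polarizer is aligned with the polarization: full transmission.
Each further stage multiplies by cos²(22°) = 0.8597.
After N polarizers: T = 0.8597^(N−1). Require T < 0.15 ⇒ N−1 > ln(0.15)/ln(0.8597) = 12.55, so N−1 ≥ 13 and N = 14.
Check: N=14 gives T = 0.1401 < 0.15; N=13 gives T = 0.1629.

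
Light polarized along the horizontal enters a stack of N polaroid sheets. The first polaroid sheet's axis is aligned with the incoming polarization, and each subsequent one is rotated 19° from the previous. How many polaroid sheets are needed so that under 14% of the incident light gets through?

First polarizer is aligned with the polarization: full transmission.
Each further stage multiplies by cos²(19°) = 0.894.
After N polarizers: T = 0.894^(N−1). Require T < 0.14 ⇒ N−1 > ln(0.14)/ln(0.894) = 17.55, so N−1 ≥ 18 and N = 19.
Check: N=19 gives T = 0.1331 < 0.14; N=18 gives T = 0.1489.

N = 19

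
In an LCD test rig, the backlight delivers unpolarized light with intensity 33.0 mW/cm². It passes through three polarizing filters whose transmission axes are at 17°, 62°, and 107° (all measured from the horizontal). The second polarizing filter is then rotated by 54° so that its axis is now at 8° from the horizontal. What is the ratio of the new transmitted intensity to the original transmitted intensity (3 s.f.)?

Before rotation:
Unpolarized light through the first polarizer → I₁ = ½ I₀, now polarized at 17°.
I₂ = I₁ cos²(62° − 17°) = 0.5 I₀ · cos²(45°) = 0.25 I₀.
I₃ = I₂ cos²(107° − 62°) = 0.25 I₀ · cos²(45°) = 0.125 I₀.
After rotation:
Unpolarized light through the first polarizer → I₁ = ½ I₀, now polarized at 17°.
I₂ = I₁ cos²(8° − 17°) = 0.5 I₀ · cos²(9°) = 0.4878 I₀.
Angle between axes 2 and 3: 81°. I₃ = 0.4878 I₀ · cos²(81°) = 0.01194 I₀.
Ratio = 0.01194 / 0.125 = 0.09549.

I_new/I_old ≈ 0.0955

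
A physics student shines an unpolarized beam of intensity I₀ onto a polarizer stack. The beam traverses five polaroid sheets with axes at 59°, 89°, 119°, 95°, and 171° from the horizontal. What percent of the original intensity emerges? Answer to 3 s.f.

Unpolarized light through the first polarizer → I₁ = ½ I₀, now polarized at 59°.
I₂ = I₁ cos²(89° − 59°) = 0.5 I₀ · cos²(30°) = 0.375 I₀.
I₃ = I₂ cos²(119° − 89°) = 0.375 I₀ · cos²(30°) = 0.2813 I₀.
I₄ = I₃ cos²(95° − 119°) = 0.2813 I₀ · cos²(24°) = 0.2347 I₀.
I₅ = I₄ cos²(171° − 95°) = 0.2347 I₀ · cos²(76°) = 0.01374 I₀.
That is 1.374% of the incident intensity.

≈ 1.37%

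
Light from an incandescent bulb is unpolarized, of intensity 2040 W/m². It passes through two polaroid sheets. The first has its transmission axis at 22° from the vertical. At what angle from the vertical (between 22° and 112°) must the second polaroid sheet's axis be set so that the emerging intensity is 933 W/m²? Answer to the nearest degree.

θ ≈ 39°

Unpolarized light through the first polarizer → I₁ = ½ I₀, now polarized at 22°.
Target fraction: 933 / 2040 W/m² = 0.4574 of I₀.
Need I₂/I₀ = 0.4574, so cos²(θ − 22°) = 0.4574 / 0.5 = 0.9147.
θ − 22° = arccos(√0.9147) = 17.0°, giving θ ≈ 22 + 17.0 = 39.0°.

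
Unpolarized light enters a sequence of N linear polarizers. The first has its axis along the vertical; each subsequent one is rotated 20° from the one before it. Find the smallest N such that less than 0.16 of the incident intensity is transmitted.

N = 11

First polarizer halves the unpolarized light: factor 1/2.
Each further stage multiplies by cos²(20°) = 0.883.
After N polarizers: T = 0.5·0.883^(N−1). Require T < 0.16 ⇒ N−1 > ln(0.16/0.5)/ln(0.883) = 9.16, so N−1 ≥ 10 and N = 11.
Check: N=11 gives T = 0.1441 < 0.16; N=10 gives T = 0.1632.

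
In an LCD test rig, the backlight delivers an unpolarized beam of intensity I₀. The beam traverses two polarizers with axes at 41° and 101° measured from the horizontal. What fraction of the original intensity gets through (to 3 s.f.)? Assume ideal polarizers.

≈ 0.125 I₀

Unpolarized light through the first polarizer → I₁ = ½ I₀, now polarized at 41°.
I₂ = I₁ cos²(101° − 41°) = 0.5 I₀ · cos²(60°) = 0.125 I₀.
Transmitted fraction = 0.125.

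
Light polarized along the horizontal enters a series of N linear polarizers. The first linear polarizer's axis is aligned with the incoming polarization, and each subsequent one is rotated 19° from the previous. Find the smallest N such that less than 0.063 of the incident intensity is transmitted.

First polarizer is aligned with the polarization: full transmission.
Each further stage multiplies by cos²(19°) = 0.894.
After N polarizers: T = 0.894^(N−1). Require T < 0.063 ⇒ N−1 > ln(0.063)/ln(0.894) = 24.67, so N−1 ≥ 25 and N = 26.
Check: N=26 gives T = 0.06074 < 0.063; N=25 gives T = 0.06795.

N = 26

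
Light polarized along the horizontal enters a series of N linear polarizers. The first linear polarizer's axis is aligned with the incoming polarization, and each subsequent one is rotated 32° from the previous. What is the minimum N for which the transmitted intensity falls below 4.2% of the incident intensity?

N = 11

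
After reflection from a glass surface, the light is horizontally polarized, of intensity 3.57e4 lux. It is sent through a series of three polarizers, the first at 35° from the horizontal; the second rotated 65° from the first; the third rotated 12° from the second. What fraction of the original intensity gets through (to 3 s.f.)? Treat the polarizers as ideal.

I/I₀ ≈ 0.115

By Malus's law, I₁ = 3.57e4 lux · cos²(35°) = 2.396e+04 lux.
I₂ = I₁ · cos²(65°) = 2.396e+04 · 0.1786 = 4279 lux.
I₃ = I₂ · cos²(12°) = 4279 · 0.9568 = 4094 lux.
Transmitted fraction = 0.1147.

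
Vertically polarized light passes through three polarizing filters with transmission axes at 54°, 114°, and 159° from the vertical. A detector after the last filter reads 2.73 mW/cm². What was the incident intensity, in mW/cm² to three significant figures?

I₀ ≈ 63.2 mW/cm²

By Malus's law, I₁ = I₀ cos²(54° − 0°) = I₀ cos²(54°) = 0.3455 I₀.
I₂ = I₁ cos²(114° − 54°) = 0.3455 I₀ · cos²(60°) = 0.08637 I₀.
I₃ = I₂ cos²(159° − 114°) = 0.08637 I₀ · cos²(45°) = 0.04319 I₀.
So 2.73 mW/cm² = 0.04319 I₀, giving I₀ = 2.73/0.04319 = 63.21 mW/cm².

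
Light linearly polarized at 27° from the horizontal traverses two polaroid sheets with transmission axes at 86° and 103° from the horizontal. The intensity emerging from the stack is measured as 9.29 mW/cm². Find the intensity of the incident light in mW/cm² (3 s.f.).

I₁ = I₀ cos²(86° − 27°) = I₀ cos²(59°) = 0.2653 I₀.
I₂ = I₁ cos²(103° − 86°) = 0.2653 I₀ · cos²(17°) = 0.2426 I₀.
So 9.29 mW/cm² = 0.2426 I₀, giving I₀ = 9.29/0.2426 = 38.3 mW/cm².

I₀ ≈ 38.3 mW/cm²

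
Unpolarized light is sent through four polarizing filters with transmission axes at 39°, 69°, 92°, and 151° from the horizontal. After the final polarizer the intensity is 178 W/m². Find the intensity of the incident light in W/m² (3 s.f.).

Unpolarized light through the first polarizer → I₁ = ½ I₀, now polarized at 39°.
I₂ = I₁ cos²(69° − 39°) = 0.5 I₀ · cos²(30°) = 0.375 I₀.
I₃ = I₂ cos²(92° − 69°) = 0.375 I₀ · cos²(23°) = 0.3177 I₀.
I₄ = I₃ cos²(151° − 92°) = 0.3177 I₀ · cos²(59°) = 0.08429 I₀.
So 178 W/m² = 0.08429 I₀, giving I₀ = 178/0.08429 = 2112 W/m².

I₀ ≈ 2110 W/m²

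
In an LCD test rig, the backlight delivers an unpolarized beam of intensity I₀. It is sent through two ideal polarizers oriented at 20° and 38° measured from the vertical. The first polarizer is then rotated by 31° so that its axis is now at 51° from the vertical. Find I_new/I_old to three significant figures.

Before rotation:
Unpolarized light through the first polarizer → I₁ = ½ I₀, now polarized at 20°.
I₂ = I₁ cos²(38° − 20°) = 0.5 I₀ · cos²(18°) = 0.4523 I₀.
After rotation:
Unpolarized light through the first polarizer → I₁ = ½ I₀, now polarized at 51°.
I₂ = I₁ cos²(38° − 51°) = 0.5 I₀ · cos²(13°) = 0.4747 I₀.
Ratio = 0.4747 / 0.4523 = 1.05.

I_new/I_old ≈ 1.05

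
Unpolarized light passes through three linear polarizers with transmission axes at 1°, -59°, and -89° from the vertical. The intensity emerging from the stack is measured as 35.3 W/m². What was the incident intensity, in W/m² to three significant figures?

Unpolarized light through the first polarizer → I₁ = ½ I₀, now polarized at 1°.
I₂ = I₁ cos²(-59° − 1°) = 0.5 I₀ · cos²(60°) = 0.125 I₀.
I₃ = I₂ cos²(-89° + 59°) = 0.125 I₀ · cos²(30°) = 0.09375 I₀.
So 35.3 W/m² = 0.09375 I₀, giving I₀ = 35.3/0.09375 = 376.5 W/m².

I₀ ≈ 377 W/m²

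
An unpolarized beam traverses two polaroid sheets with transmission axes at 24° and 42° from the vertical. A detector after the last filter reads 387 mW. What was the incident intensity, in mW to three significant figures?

I₀ ≈ 856 mW

Unpolarized light through the first polarizer → I₁ = ½ I₀, now polarized at 24°.
I₂ = I₁ cos²(42° − 24°) = 0.5 I₀ · cos²(18°) = 0.4523 I₀.
So 387 mW = 0.4523 I₀, giving I₀ = 387/0.4523 = 855.7 mW.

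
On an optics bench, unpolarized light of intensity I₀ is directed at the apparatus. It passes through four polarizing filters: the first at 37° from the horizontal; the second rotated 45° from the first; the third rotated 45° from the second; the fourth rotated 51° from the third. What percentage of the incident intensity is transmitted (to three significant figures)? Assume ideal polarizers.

Unpolarized light through the first polarizer → I₁ = ½ I₀, now polarized at 37°.
I₂ = I₁ cos²(45°) = 0.5 · 0.5 I₀ = 0.25 I₀.
I₃ = I₂ cos²(45°) = 0.25 · 0.5 I₀ = 0.125 I₀.
I₄ = I₃ cos²(51°) = 0.125 · 0.396 I₀ = 0.04951 I₀.
That is 4.951% of the incident intensity.

≈ 4.95%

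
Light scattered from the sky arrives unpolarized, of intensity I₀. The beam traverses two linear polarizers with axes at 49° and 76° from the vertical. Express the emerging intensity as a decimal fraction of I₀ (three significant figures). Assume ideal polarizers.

Unpolarized light through the first polarizer → I₁ = ½ I₀, now polarized at 49°.
I₂ = I₁ cos²(76° − 49°) = 0.5 I₀ · cos²(27°) = 0.3969 I₀.
Transmitted fraction = 0.3969.

≈ 0.397 I₀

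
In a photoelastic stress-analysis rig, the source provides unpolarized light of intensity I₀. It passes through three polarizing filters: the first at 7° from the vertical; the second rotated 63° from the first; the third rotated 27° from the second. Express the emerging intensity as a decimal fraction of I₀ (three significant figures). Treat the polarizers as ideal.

Unpolarized light through the first polarizer → I₁ = ½ I₀, now polarized at 7°.
I₂ = I₁ cos²(63°) = 0.5 · 0.2061 I₀ = 0.1031 I₀.
I₃ = I₂ cos²(27°) = 0.1031 · 0.7939 I₀ = 0.08181 I₀.
Transmitted fraction = 0.08181.

≈ 0.0818 I₀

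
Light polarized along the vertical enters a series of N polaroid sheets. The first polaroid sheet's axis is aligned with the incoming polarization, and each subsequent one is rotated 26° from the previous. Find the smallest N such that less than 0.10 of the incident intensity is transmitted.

N = 12

First polarizer is aligned with the polarization: full transmission.
Each further stage multiplies by cos²(26°) = 0.8078.
After N polarizers: T = 0.8078^(N−1). Require T < 0.10 ⇒ N−1 > ln(0.10)/ln(0.8078) = 10.79, so N−1 ≥ 11 and N = 12.
Check: N=12 gives T = 0.09561 < 0.10; N=11 gives T = 0.1184.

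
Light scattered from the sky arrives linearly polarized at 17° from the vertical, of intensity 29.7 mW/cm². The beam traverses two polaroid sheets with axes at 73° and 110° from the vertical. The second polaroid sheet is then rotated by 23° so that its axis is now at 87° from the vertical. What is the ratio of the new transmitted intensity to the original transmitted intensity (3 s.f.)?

Before rotation:
By Malus's law, I₁ = I₀ cos²(73° − 17°) = I₀ cos²(56°) = 0.3127 I₀.
I₂ = I₁ cos²(110° − 73°) = 0.3127 I₀ · cos²(37°) = 0.1994 I₀.
After rotation:
I₁ = I₀ cos²(73° − 17°) = I₀ cos²(56°) = 0.3127 I₀.
I₂ = I₁ cos²(87° − 73°) = 0.3127 I₀ · cos²(14°) = 0.2944 I₀.
Ratio = 0.2944 / 0.1994 = 1.476.

I_new/I_old ≈ 1.48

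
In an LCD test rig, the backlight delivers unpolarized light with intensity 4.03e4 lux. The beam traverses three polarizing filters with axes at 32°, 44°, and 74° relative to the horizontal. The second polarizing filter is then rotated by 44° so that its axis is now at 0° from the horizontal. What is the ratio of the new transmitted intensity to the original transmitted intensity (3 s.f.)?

Before rotation:
Unpolarized light through the first polarizer → I₁ = ½ I₀, now polarized at 32°.
I₂ = I₁ cos²(44° − 32°) = 0.5 I₀ · cos²(12°) = 0.4784 I₀.
I₃ = I₂ cos²(74° − 44°) = 0.4784 I₀ · cos²(30°) = 0.3588 I₀.
After rotation:
Unpolarized light through the first polarizer → I₁ = ½ I₀, now polarized at 32°.
I₂ = I₁ cos²(0° − 32°) = 0.5 I₀ · cos²(32°) = 0.3596 I₀.
I₃ = I₂ cos²(74° − 0°) = 0.3596 I₀ · cos²(74°) = 0.02732 I₀.
Ratio = 0.02732 / 0.3588 = 0.07615.

I_new/I_old ≈ 0.0761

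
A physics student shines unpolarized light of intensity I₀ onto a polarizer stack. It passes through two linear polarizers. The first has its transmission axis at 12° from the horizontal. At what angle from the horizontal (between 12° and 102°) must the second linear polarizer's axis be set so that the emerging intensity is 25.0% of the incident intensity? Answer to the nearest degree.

Unpolarized light through the first polarizer → I₁ = ½ I₀, now polarized at 12°.
Need I₂/I₀ = 0.25, so cos²(θ − 12°) = 0.25 / 0.5 = 0.5.
θ − 12° = arccos(√0.5) = 45.0°, giving θ ≈ 12 + 45.0 = 57.0°.

θ ≈ 57°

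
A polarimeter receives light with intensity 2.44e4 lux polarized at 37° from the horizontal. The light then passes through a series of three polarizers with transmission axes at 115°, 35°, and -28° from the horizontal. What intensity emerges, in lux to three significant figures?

I ≈ 6.56 lux

I₁ = 2.44e4 lux · cos²(78°) = 1055 lux.
I₂ = I₁ · cos²(80°) = 1055 · 0.03015 = 31.8 lux.
I₃ = I₂ · cos²(63°) = 31.8 · 0.2061 = 6.555 lux.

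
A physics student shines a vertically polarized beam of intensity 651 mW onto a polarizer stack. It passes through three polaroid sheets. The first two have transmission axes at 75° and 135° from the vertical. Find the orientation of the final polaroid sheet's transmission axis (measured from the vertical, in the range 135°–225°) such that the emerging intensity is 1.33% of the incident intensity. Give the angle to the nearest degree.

I₁ = I₀ cos²(75° − 0°) = I₀ cos²(75°) = 0.06699 I₀.
I₂ = I₁ cos²(135° − 75°) = 0.06699 I₀ · cos²(60°) = 0.01675 I₀.
Need I₃/I₀ = 0.0133, so cos²(θ − 135°) = 0.0133 / 0.01675 = 0.7942.
θ − 135° = arccos(√0.7942) = 27.0°, giving θ ≈ 135 + 27.0 = 162.0°.

θ ≈ 162°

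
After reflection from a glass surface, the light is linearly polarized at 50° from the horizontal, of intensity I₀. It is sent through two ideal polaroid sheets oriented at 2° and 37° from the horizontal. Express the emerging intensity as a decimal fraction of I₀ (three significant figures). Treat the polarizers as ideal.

≈ 0.300 I₀

I₁ = I₀ cos²(2° − 50°) = I₀ cos²(48°) = 0.4477 I₀.
I₂ = I₁ cos²(37° − 2°) = 0.4477 I₀ · cos²(35°) = 0.3004 I₀.
Transmitted fraction = 0.3004.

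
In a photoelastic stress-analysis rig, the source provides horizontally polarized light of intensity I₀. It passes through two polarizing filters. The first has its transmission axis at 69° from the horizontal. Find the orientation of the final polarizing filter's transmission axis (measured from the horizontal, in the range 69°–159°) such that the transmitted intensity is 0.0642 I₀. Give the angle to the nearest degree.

I₁ = I₀ cos²(69° − 0°) = I₀ cos²(69°) = 0.1284 I₀.
Need I₂/I₀ = 0.0642, so cos²(θ − 69°) = 0.0642 / 0.1284 = 0.4999.
θ − 69° = arccos(√0.4999) = 45.0°, giving θ ≈ 69 + 45.0 = 114.0°.

θ ≈ 114°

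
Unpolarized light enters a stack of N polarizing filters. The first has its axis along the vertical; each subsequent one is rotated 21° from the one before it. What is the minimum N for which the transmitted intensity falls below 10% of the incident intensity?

First polarizer halves the unpolarized light: factor 1/2.
Each further stage multiplies by cos²(21°) = 0.8716.
After N polarizers: T = 0.5·0.8716^(N−1). Require T < 0.10 ⇒ N−1 > ln(0.10/0.5)/ln(0.8716) = 11.71, so N−1 ≥ 12 and N = 13.
Check: N=13 gives T = 0.09608 < 0.10; N=12 gives T = 0.1102.

N = 13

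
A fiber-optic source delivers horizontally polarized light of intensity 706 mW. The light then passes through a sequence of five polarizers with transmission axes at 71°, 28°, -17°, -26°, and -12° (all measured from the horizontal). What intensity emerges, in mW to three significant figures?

I ≈ 18.4 mW

I₁ = 706 mW · cos²(71°) = 74.83 mW.
I₂ = I₁ · cos²(43°) = 74.83 · 0.5349 = 40.03 mW.
I₃ = I₂ · cos²(45°) = 40.03 · 0.5 = 20.01 mW.
I₄ = I₃ · cos²(9°) = 20.01 · 0.9755 = 19.52 mW.
I₅ = I₄ · cos²(14°) = 19.52 · 0.9415 = 18.38 mW.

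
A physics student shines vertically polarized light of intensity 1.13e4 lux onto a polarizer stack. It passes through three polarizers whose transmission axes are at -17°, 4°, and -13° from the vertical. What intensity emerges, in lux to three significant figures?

I ≈ 8240 lux

By Malus's law, I₁ = 1.13e4 lux · cos²(17°) = 1.033e+04 lux.
I₂ = I₁ · cos²(21°) = 1.033e+04 · 0.8716 = 9007 lux.
I₃ = I₂ · cos²(17°) = 9007 · 0.9145 = 8237 lux.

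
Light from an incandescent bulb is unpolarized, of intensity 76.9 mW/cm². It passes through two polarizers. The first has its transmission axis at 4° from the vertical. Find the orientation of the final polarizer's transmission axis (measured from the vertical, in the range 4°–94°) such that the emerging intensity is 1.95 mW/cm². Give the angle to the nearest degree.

Unpolarized light through the first polarizer → I₁ = ½ I₀, now polarized at 4°.
Target fraction: 1.95 / 76.9 mW/cm² = 0.02536 of I₀.
Need I₂/I₀ = 0.02536, so cos²(θ − 4°) = 0.02536 / 0.5 = 0.05072.
θ − 4° = arccos(√0.05072) = 77.0°, giving θ ≈ 4 + 77.0 = 81.0°.

θ ≈ 81°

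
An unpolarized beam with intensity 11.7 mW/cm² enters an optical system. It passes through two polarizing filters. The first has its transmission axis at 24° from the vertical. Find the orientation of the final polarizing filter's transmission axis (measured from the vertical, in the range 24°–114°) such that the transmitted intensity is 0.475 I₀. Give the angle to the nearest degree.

Unpolarized light through the first polarizer → I₁ = ½ I₀, now polarized at 24°.
Need I₂/I₀ = 0.475, so cos²(θ − 24°) = 0.475 / 0.5 = 0.95.
θ − 24° = arccos(√0.95) = 12.9°, giving θ ≈ 24 + 12.9 = 36.9°.

θ ≈ 37°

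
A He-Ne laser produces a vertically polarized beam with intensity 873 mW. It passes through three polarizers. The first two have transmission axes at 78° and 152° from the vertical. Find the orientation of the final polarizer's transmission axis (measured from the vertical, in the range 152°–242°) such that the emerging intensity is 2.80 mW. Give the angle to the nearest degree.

I₁ = I₀ cos²(78° − 0°) = I₀ cos²(78°) = 0.04323 I₀.
I₂ = I₁ cos²(152° − 78°) = 0.04323 I₀ · cos²(74°) = 0.003284 I₀.
Target fraction: 2.80 / 873 mW = 0.003207 of I₀.
Need I₃/I₀ = 0.003207, so cos²(θ − 152°) = 0.003207 / 0.003284 = 0.9766.
θ − 152° = arccos(√0.9766) = 8.8°, giving θ ≈ 152 + 8.8 = 160.8°.

θ ≈ 161°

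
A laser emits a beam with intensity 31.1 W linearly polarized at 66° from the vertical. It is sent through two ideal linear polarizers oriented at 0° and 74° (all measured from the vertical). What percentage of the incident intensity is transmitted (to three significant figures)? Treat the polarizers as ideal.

I₁ = 31.1 W · cos²(66°) = 5.145 W.
I₂ = I₁ · cos²(74°) = 5.145 · 0.07598 = 0.3909 W.
That is 1.257% of the incident intensity.

≈ 1.26%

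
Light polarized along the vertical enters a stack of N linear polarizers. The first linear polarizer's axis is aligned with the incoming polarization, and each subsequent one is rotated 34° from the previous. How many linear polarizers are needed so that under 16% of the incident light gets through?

First polarizer is aligned with the polarization: full transmission.
Each further stage multiplies by cos²(34°) = 0.6873.
After N polarizers: T = 0.6873^(N−1). Require T < 0.16 ⇒ N−1 > ln(0.16)/ln(0.6873) = 4.89, so N−1 ≥ 5 and N = 6.
Check: N=6 gives T = 0.1534 < 0.16; N=5 gives T = 0.2231.

N = 6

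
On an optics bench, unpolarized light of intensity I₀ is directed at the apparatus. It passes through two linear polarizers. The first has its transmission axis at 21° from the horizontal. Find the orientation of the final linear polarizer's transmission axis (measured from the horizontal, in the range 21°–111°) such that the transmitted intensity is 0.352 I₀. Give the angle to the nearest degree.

Unpolarized light through the first polarizer → I₁ = ½ I₀, now polarized at 21°.
Need I₂/I₀ = 0.352, so cos²(θ − 21°) = 0.352 / 0.5 = 0.704.
θ − 21° = arccos(√0.704) = 33.0°, giving θ ≈ 21 + 33.0 = 54.0°.

θ ≈ 54°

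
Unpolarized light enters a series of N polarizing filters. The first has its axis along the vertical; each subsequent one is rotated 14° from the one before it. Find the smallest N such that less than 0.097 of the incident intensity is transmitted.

N = 29

First polarizer halves the unpolarized light: factor 1/2.
Each further stage multiplies by cos²(14°) = 0.9415.
After N polarizers: T = 0.5·0.9415^(N−1). Require T < 0.097 ⇒ N−1 > ln(0.097/0.5)/ln(0.9415) = 27.19, so N−1 ≥ 28 and N = 29.
Check: N=29 gives T = 0.09238 < 0.097; N=28 gives T = 0.09813.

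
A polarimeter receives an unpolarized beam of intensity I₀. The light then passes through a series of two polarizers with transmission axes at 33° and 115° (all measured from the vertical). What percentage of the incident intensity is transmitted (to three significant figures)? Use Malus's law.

≈ 0.968%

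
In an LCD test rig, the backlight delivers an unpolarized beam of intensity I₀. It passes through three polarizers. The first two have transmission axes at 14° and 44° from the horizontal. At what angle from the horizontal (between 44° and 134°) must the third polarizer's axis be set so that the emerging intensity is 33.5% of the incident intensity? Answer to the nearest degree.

Unpolarized light through the first polarizer → I₁ = ½ I₀, now polarized at 14°.
I₂ = I₁ cos²(44° − 14°) = 0.5 I₀ · cos²(30°) = 0.375 I₀.
Need I₃/I₀ = 0.335, so cos²(θ − 44°) = 0.335 / 0.375 = 0.8933.
θ − 44° = arccos(√0.8933) = 19.1°, giving θ ≈ 44 + 19.1 = 63.1°.

θ ≈ 63°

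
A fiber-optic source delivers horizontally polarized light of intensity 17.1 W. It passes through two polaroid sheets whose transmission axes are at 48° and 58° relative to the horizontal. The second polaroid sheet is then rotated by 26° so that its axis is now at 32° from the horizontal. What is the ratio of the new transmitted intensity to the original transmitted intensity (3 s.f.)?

Before rotation:
I₁ = I₀ cos²(48° − 0°) = I₀ cos²(48°) = 0.4477 I₀.
I₂ = I₁ cos²(58° − 48°) = 0.4477 I₀ · cos²(10°) = 0.4342 I₀.
After rotation:
I₁ = I₀ cos²(48° − 0°) = I₀ cos²(48°) = 0.4477 I₀.
I₂ = I₁ cos²(32° − 48°) = 0.4477 I₀ · cos²(16°) = 0.4137 I₀.
Ratio = 0.4137 / 0.4342 = 0.9528.

I_new/I_old ≈ 0.953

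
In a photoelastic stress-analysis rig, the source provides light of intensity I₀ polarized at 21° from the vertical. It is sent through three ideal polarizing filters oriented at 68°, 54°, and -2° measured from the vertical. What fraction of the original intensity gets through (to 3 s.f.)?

≈ 0.137 I₀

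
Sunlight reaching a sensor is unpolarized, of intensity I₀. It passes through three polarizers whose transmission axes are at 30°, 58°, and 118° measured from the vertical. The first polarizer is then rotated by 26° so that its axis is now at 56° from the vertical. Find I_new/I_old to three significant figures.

I_new/I_old ≈ 1.28

Before rotation:
Unpolarized light through the first polarizer → I₁ = ½ I₀, now polarized at 30°.
I₂ = I₁ cos²(58° − 30°) = 0.5 I₀ · cos²(28°) = 0.3898 I₀.
I₃ = I₂ cos²(118° − 58°) = 0.3898 I₀ · cos²(60°) = 0.09745 I₀.
After rotation:
Unpolarized light through the first polarizer → I₁ = ½ I₀, now polarized at 56°.
I₂ = I₁ cos²(58° − 56°) = 0.5 I₀ · cos²(2°) = 0.4994 I₀.
I₃ = I₂ cos²(118° − 58°) = 0.4994 I₀ · cos²(60°) = 0.1248 I₀.
Ratio = 0.1248 / 0.09745 = 1.281.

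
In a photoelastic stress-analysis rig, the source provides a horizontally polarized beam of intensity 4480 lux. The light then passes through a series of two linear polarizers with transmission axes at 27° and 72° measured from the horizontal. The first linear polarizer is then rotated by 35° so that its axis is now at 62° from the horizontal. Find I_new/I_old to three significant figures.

I_new/I_old ≈ 0.539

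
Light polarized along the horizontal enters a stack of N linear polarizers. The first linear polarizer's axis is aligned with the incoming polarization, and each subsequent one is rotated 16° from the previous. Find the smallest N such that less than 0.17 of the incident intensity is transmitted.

N = 24

First polarizer is aligned with the polarization: full transmission.
Each further stage multiplies by cos²(16°) = 0.924.
After N polarizers: T = 0.924^(N−1). Require T < 0.17 ⇒ N−1 > ln(0.17)/ln(0.924) = 22.42, so N−1 ≥ 23 and N = 24.
Check: N=24 gives T = 0.1624 < 0.17; N=23 gives T = 0.1758.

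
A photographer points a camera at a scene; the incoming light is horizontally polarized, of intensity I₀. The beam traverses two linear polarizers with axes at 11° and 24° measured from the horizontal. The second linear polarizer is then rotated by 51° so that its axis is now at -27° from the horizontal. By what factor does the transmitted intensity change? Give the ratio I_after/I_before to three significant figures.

Before rotation:
By Malus's law, I₁ = I₀ cos²(11° − 0°) = I₀ cos²(11°) = 0.9636 I₀.
I₂ = I₁ cos²(24° − 11°) = 0.9636 I₀ · cos²(13°) = 0.9148 I₀.
After rotation:
I₁ = I₀ cos²(11° − 0°) = I₀ cos²(11°) = 0.9636 I₀.
I₂ = I₁ cos²(-27° − 11°) = 0.9636 I₀ · cos²(38°) = 0.5984 I₀.
Ratio = 0.5984 / 0.9148 = 0.6541.

I_new/I_old ≈ 0.654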